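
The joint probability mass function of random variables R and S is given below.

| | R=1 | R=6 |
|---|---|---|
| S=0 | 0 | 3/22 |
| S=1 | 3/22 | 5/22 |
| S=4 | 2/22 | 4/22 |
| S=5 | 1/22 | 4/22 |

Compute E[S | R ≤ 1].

8/3

P(R ≤ 1) = 3/11.
Σ S·P over the event = 1·(3/22) + 4·(2/22) + 5·(1/22) = 8/11.
E[S | R ≤ 1] = (8/11) / (3/11) = 8/3.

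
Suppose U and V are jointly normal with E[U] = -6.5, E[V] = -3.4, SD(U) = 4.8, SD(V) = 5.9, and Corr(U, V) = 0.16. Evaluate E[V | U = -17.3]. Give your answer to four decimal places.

-5.5240

The regression of V on U has slope ρ·σ_V/σ_U and passes through (μ_U, μ_V).
E[V | U=-17.3] = -3.4 + (0.16)·(5.9/4.8)·(-17.3 − (-6.5)) = -3.4 + (0.19667)·(-10.8) = -5.5240.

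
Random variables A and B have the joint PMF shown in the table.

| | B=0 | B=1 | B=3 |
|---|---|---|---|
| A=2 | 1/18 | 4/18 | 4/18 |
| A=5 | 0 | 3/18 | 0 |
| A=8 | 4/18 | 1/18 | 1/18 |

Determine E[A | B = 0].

P(B = 0) = 5/18.
Σ A·P over the event = 2·(1/18) + 8·(4/18) = 17/9.
E[A | B = 0] = (17/9) / (5/18) = 34/5.

34/5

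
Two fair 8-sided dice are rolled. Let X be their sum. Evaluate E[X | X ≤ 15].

P(X ≤ 15) = 63/64.
E[X | X ≤ 15] = (35/4) / (63/64) = 80/9.

80/9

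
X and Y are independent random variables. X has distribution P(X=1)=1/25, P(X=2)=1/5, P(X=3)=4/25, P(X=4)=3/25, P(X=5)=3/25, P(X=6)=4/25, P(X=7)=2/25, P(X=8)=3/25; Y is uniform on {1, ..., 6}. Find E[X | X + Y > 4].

P(X + Y > 4) = 133/150.
Summing X·P(x,y) over outcomes with X + Y > 4 gives 637/150.
E[X | X + Y > 4] = (637/150) / (133/150) = 91/19.

91/19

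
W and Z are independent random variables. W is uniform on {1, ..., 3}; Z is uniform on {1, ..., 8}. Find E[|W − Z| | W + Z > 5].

P(W + Z > 5) = 5/8.
Summing |W−Z|·P(x,y) over outcomes with W + Z > 5 gives 19/8.
E[|W − Z| | W + Z > 5] = (19/8) / (5/8) = 19/5.

19/5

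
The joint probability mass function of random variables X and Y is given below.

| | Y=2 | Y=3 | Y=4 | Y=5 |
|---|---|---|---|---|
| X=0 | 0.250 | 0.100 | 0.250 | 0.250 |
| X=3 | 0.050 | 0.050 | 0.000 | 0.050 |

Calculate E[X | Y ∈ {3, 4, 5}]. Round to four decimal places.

0.4286

P(Y ∈ {3, 4, 5}) = 0.700.
Σ X·P over the event = 0·(0.100) + 0·(0.250) + 0·(0.250) + 3·(0.050) + 3·(0.050) = 0.300.
E[X | Y ∈ {3, 4, 5}] = (0.300) / (0.700) = 0.4286.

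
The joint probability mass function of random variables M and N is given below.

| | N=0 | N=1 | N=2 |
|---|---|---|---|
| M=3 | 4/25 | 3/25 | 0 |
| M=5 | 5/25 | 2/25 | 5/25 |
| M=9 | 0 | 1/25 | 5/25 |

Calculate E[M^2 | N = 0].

P(N = 0) = 9/25.
Σ M^2·P over the event = 9·(4/25) + 25·(5/25) = 161/25.
E[M^2 | N = 0] = (161/25) / (9/25) = 161/9.

161/9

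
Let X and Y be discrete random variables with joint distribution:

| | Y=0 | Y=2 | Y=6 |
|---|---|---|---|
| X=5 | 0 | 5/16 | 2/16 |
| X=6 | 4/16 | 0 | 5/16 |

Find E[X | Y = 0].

P(Y = 0) = 1/4.
Σ X·P over the event = 6·(4/16) = 3/2.
E[X | Y = 0] = (3/2) / (1/4) = 6.

6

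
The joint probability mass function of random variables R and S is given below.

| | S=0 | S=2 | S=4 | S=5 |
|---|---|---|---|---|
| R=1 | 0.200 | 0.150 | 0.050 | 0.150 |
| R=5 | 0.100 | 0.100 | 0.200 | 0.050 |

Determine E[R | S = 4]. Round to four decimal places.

4.2000

P(S = 4) = 0.250.
Σ R·P over the event = 1·(0.050) + 5·(0.200) = 1.050.
E[R | S = 4] = (1.050) / (0.250) = 4.2000.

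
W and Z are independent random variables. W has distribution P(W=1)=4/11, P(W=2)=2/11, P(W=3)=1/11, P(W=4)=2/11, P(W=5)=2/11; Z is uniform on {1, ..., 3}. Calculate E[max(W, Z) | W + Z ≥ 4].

85/23

P(W + Z ≥ 4) = 23/33.
Summing max(W,Z)·P(x,y) over outcomes with W + Z ≥ 4 gives 85/33.
E[max(W, Z) | W + Z ≥ 4] = (85/33) / (23/33) = 85/23.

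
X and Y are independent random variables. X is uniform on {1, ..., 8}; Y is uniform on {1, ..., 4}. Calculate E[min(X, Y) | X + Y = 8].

Outcomes with X + Y = 8: (4,4), (5,3), (6,2), (7,1), each with probability 1/32.
E[min(X, Y) | X + Y = 8] = (4 + 3 + 2 + 1) / 4 = 5/2.

5/2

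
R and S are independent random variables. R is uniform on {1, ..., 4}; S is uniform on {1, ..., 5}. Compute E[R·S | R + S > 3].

P(R + S > 3) = 17/20.
Summing RS·P(x,y) over outcomes with R + S > 3 gives 29/4.
E[R·S | R + S > 3] = (29/4) / (17/20) = 145/17.

145/17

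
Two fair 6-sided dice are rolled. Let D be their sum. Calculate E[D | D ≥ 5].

116/15

P(D ≥ 5) = 5/6.
Σ over the event: 5·1/9 + 6·5/36 + 7·1/6 + 8·5/36 + 9·1/9 + 10·1/12 + 11·1/18 + 12·1/36 = 58/9.
E[D | D ≥ 5] = (58/9) / (5/6) = 116/15.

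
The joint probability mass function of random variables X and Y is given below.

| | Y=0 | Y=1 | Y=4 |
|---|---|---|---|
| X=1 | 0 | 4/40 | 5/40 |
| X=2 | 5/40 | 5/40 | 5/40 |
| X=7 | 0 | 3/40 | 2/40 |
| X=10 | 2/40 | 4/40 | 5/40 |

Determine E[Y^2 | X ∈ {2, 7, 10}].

P(X ∈ {2, 7, 10}) = 31/40.
Summing Y^2·P(X=x,Y=y) over the conditioning event gives 51/10.
E[Y^2 | X ∈ {2, 7, 10}] = (51/10) / (31/40) = 204/31.

204/31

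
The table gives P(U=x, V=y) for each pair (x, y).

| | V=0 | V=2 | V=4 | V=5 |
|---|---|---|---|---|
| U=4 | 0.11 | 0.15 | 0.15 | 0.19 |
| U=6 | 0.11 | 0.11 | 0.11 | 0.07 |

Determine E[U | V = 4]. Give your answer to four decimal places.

4.8462

P(V = 4) = 0.26.
Σ U·P over the event = 4·(0.15) + 6·(0.11) = 1.26.
E[U | V = 4] = (1.26) / (0.26) = 4.8462.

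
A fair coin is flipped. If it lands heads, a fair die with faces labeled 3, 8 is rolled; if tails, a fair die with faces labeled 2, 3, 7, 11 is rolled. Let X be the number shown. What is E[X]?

45/8

E[X | heads] = (3+8)/2 = 11/2.
E[X | tails] = (2+3+7+11)/4 = 23/4.
E[X] = (1/2)·(11/2) + (1/2)·(23/4) = 45/8.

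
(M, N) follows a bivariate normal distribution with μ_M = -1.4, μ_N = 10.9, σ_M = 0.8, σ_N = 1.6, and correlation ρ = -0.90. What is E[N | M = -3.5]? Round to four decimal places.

The regression of N on M has slope ρ·σ_N/σ_M and passes through (μ_M, μ_N).
E[N | M=-3.5] = 10.9 + (-0.90)·(1.6/0.8)·(-3.5 − (-1.4)) = 10.9 + (-1.8)·(-2.1) = 14.6800.

14.6800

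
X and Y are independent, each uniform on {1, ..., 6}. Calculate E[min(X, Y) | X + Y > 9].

29/6

Outcomes with X + Y > 9: (4,6), (5,5), (5,6), (6,4), (6,5), (6,6), each with probability 1/36.
E[min(X, Y) | X + Y > 9] = (4 + 5 + 5 + 4 + 5 + 6) / 6 = 29/6.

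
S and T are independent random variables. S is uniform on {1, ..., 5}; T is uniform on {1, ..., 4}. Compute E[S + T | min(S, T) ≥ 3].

15/2

P(min(S, T) ≥ 3) = 3/10.
Summing (S+T)·P(x,y) over outcomes with min(S, T) ≥ 3 gives 9/4.
E[S + T | min(S, T) ≥ 3] = (9/4) / (3/10) = 15/2.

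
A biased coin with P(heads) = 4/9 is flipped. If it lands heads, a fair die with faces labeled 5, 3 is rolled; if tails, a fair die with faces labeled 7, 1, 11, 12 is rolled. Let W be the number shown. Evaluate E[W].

73/12

E[W | heads] = (5+3)/2 = 4.
E[W | tails] = (7+1+11+12)/4 = 31/4.
By the law of total expectation,
E[W] = (4/9)·(4) + (5/9)·(31/4) = 73/12.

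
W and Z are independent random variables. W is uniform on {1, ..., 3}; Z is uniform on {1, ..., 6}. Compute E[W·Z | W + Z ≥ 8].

Outcomes with W + Z ≥ 8: (2,6), (3,5), (3,6), each with probability 1/18.
E[W·Z | W + Z ≥ 8] = (12 + 15 + 18) / 3 = 15.

15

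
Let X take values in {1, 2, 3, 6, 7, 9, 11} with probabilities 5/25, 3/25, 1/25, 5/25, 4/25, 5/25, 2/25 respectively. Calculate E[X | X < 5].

14/9

P(X < 5) = 9/25.
Σ over the event: 1·1/5 + 2·3/25 + 3·1/25 = 14/25.
E[X | X < 5] = (14/25) / (9/25) = 14/9.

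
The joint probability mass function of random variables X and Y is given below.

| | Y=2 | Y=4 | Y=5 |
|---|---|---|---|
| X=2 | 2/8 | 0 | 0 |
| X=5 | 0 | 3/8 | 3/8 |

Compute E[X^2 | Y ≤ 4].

83/5

P(Y ≤ 4) = 5/8.
Summing X^2·P(X=x,Y=y) over the conditioning event gives 83/8.
E[X^2 | Y ≤ 4] = (83/8) / (5/8) = 83/5.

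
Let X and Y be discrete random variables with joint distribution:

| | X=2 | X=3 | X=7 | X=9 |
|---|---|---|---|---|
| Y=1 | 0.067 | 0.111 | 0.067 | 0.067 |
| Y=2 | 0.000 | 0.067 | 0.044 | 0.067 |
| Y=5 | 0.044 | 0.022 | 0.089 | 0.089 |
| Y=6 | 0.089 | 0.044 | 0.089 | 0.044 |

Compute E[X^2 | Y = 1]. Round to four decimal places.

31.9776

P(Y = 1) = 0.312.
Σ X^2·P over the event = 4·(0.067) + 9·(0.111) + 49·(0.067) + 81·(0.067) = 9.977.
E[X^2 | Y = 1] = (9.977) / (0.312) = 31.9776.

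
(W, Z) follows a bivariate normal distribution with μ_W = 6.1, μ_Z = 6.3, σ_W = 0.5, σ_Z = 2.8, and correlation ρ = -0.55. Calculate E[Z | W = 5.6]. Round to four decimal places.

For a bivariate normal, E[Z | W=x] = μ_Z + ρ·(σ_Z/σ_W)·(x − μ_W).
E[Z | W=5.6] = 6.3 + (-0.55)·(2.8/0.5)·(5.6 − (6.1)) = 6.3 + (-3.08)·(-0.5) = 7.8400.

7.8400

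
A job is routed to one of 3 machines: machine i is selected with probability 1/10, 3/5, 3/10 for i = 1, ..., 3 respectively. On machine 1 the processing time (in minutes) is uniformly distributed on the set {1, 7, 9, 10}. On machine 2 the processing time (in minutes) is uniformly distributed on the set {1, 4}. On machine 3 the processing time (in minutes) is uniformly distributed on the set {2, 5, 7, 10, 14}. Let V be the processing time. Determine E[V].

E[V | machine 1] = (1+7+9+10)/4 = 27/4.
E[V | machine 2] = (1+4)/2 = 5/2.
E[V | machine 3] = (2+5+7+10+14)/5 = 38/5.
E[V] = (1/10)·(27/4) + (3/5)·(5/2) + (3/10)·(38/5) = 891/200.

891/200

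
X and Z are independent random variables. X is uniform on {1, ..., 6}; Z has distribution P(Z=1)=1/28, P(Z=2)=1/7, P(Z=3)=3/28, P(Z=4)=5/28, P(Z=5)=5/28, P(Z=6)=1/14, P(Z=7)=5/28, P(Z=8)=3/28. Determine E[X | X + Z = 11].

23/5

P(X + Z = 11) = 5/56.
Summing X·P(x,y) over outcomes with X + Z = 11 gives 23/56.
E[X | X + Z = 11] = (23/56) / (5/56) = 23/5.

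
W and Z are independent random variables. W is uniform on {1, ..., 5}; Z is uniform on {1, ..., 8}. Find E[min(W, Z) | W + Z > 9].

Outcomes with W + Z > 9: (2,8), (3,7), (3,8), (4,6), (4,7), (4,8), (5,5), (5,6), (5,7), (5,8), each with probability 1/40.
E[min(W, Z) | W + Z > 9] = (2 + 3 + 3 + 4 + 4 + 4 + 5 + 5 + 5 + 5) / 10 = 4.

4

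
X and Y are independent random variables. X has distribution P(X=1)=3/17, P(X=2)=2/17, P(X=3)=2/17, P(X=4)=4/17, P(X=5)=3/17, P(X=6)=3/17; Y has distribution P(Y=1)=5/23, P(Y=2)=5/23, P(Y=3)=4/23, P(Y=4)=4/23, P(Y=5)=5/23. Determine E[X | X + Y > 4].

1314/319

P(X + Y > 4) = 319/391.
Summing X·P(x,y) over outcomes with X + Y > 4 gives 1314/391.
E[X | X + Y > 4] = (1314/391) / (319/391) = 1314/319.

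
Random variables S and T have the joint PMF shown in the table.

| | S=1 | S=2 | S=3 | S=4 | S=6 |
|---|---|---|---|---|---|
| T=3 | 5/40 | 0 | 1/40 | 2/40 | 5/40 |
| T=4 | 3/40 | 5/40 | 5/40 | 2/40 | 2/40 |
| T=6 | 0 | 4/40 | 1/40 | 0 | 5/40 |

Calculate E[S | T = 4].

P(T = 4) = 17/40.
Σ S·P over the event = 1·(3/40) + 2·(5/40) + 3·(5/40) + 4·(2/40) + 6·(2/40) = 6/5.
E[S | T = 4] = (6/5) / (17/40) = 48/17.

48/17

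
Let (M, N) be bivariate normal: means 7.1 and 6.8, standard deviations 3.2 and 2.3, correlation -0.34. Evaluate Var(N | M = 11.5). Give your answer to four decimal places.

4.6785

For a bivariate normal, Var(N | M=x) = σ_N²(1 − ρ²).
Var(N | M=11.5) = (2.3)²·(1 − (-0.34)²) = 5.29·0.8844 = 4.6785.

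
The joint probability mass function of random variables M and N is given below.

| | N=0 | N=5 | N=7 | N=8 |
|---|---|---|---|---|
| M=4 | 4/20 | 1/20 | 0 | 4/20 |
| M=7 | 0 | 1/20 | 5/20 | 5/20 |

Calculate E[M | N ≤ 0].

4

P(N ≤ 0) = 1/5.
Σ M·P over the event = 4·(4/20) = 4/5.
E[M | N ≤ 0] = (4/5) / (1/5) = 4.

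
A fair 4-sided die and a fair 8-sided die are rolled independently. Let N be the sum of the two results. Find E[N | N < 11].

P(N < 11) = 29/32.
E[N | N < 11] = (95/16) / (29/32) = 190/29.

190/29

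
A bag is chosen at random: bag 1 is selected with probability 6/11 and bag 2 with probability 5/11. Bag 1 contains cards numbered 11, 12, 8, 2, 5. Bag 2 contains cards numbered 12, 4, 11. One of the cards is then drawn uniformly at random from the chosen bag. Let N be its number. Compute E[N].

453/55

E[N | bag 1] = (11+12+8+2+5)/5 = 38/5.
E[N | bag 2] = (12+4+11)/3 = 9.
E[N] = (6/11)·(38/5) + (5/11)·(9) = 453/55.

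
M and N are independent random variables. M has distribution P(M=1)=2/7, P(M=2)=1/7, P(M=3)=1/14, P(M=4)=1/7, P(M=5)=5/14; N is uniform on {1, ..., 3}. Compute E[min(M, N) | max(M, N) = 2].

P(max(M, N) = 2) = 4/21.
Summing min(M,N)·P(x,y) over outcomes with max(M, N) = 2 gives 5/21.
E[min(M, N) | max(M, N) = 2] = (5/21) / (4/21) = 5/4.

5/4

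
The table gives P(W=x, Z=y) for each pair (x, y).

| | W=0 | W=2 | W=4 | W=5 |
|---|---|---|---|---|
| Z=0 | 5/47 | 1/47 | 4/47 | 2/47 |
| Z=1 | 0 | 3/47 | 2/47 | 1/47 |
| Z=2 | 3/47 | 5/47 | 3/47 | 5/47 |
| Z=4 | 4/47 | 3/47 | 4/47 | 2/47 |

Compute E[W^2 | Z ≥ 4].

P(Z ≥ 4) = 13/47.
Summing W^2·P(W=x,Z=y) over the conditioning event gives 126/47.
E[W^2 | Z ≥ 4] = (126/47) / (13/47) = 126/13.

126/13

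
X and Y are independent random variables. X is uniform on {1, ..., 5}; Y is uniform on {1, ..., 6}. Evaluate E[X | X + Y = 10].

9/2

P(X + Y = 10) = 1/15.
Summing X·P(x,y) over outcomes with X + Y = 10 gives 3/10.
E[X | X + Y = 10] = (3/10) / (1/15) = 9/2.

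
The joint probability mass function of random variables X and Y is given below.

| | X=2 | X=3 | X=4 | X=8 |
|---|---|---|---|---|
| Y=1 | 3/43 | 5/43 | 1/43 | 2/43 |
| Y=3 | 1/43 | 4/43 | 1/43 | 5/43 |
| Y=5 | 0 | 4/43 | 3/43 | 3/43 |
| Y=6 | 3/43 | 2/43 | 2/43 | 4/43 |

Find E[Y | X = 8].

4

P(X = 8) = 14/43.
Σ Y·P over the event = 1·(2/43) + 3·(5/43) + 5·(3/43) + 6·(4/43) = 56/43.
E[Y | X = 8] = (56/43) / (14/43) = 4.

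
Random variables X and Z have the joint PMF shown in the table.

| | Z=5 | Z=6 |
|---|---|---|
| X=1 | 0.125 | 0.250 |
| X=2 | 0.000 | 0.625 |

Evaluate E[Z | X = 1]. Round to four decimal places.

5.6667

P(X = 1) = 0.375.
Σ Z·P over the event = 5·(0.125) + 6·(0.250) = 2.125.
E[Z | X = 1] = (2.125) / (0.375) = 5.6667.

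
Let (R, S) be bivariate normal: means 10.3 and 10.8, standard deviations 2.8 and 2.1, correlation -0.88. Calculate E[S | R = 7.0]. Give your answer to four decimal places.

12.9780

The regression of S on R has slope ρ·σ_S/σ_R and passes through (μ_R, μ_S).
E[S | R=7.0] = 10.8 + (-0.88)·(2.1/2.8)·(7.0 − (10.3)) = 10.8 + (-0.66)·(-3.3) = 12.9780.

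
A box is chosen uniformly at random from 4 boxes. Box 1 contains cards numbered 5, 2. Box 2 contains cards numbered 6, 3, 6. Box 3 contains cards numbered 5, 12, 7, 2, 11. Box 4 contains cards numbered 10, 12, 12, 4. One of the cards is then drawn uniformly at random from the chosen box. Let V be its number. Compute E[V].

127/20

E[V | box 1] = (5+2)/2 = 7/2.
E[V | box 2] = (6+3+6)/3 = 5.
E[V | box 3] = (5+12+7+2+11)/5 = 37/5.
E[V | box 4] = (10+12+12+4)/4 = 19/2.
E[V] = (1/4)·(7/2) + (1/4)·(5) + (1/4)·(37/5) + (1/4)·(19/2) = 127/20.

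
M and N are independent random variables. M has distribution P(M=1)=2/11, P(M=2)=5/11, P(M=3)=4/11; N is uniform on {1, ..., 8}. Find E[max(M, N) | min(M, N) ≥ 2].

P(min(M, N) ≥ 2) = 63/88.
Summing max(M,N)·P(x,y) over outcomes with min(M, N) ≥ 2 gives 29/8.
E[max(M, N) | min(M, N) ≥ 2] = (29/8) / (63/88) = 319/63.

319/63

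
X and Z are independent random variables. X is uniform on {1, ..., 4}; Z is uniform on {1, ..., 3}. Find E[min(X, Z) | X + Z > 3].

Outcomes with X + Z > 3: (1,3), (2,2), (2,3), (3,1), (3,2), (3,3), (4,1), (4,2), (4,3), each with probability 1/12.
E[min(X, Z) | X + Z > 3] = (1 + 2 + 2 + 1 + 2 + 3 + 1 + 2 + 3) / 9 = 17/9.

17/9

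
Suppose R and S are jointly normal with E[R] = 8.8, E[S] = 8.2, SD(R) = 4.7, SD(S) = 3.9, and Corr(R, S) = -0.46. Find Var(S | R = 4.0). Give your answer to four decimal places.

For a bivariate normal, Var(S | R=x) = σ_S²(1 − ρ²).
Var(S | R=4.0) = (3.9)²·(1 − (-0.46)²) = 15.21·0.7884 = 11.9916.

11.9916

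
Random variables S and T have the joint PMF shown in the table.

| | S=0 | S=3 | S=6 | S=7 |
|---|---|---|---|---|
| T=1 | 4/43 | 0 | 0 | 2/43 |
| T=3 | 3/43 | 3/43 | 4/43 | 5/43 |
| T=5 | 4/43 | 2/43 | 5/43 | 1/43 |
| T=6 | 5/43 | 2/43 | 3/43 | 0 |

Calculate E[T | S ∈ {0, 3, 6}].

149/35

P(S ∈ {0, 3, 6}) = 35/43.
Summing T·P(S=x,T=y) over the conditioning event gives 149/43.
E[T | S ∈ {0, 3, 6}] = (149/43) / (35/43) = 149/35.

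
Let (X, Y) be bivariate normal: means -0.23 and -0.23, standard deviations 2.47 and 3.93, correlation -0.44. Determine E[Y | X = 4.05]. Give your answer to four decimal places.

E[Y | X=x] = μ_Y + ρ(σ_Y/σ_X)(x − μ_X) for jointly normal variables.
E[Y | X=4.05] = -0.23 + (-0.44)·(3.93/2.47)·(4.05 − (-0.23)) = -0.23 + (-0.70008)·(4.28) = -3.2263.

-3.2263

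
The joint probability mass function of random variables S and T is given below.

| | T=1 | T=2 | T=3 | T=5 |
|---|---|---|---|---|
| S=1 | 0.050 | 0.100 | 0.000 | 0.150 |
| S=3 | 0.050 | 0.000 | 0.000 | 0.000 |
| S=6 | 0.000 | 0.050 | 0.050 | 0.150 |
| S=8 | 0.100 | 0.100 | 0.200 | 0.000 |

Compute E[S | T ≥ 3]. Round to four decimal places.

5.3636

P(T ≥ 3) = 0.550.
Σ S·P over the event = 1·(0.150) + 6·(0.050) + 6·(0.150) + 8·(0.200) = 2.950.
E[S | T ≥ 3] = (2.950) / (0.550) = 5.3636.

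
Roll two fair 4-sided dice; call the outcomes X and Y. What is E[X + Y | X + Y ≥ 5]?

6

Outcomes with X + Y ≥ 5: (1,4), (2,3), (2,4), (3,2), (3,3), (3,4), (4,1), (4,2), (4,3), (4,4), each with probability 1/16.
E[X + Y | X + Y ≥ 5] = (5 + 5 + 6 + 5 + 6 + 7 + 5 + 6 + 7 + 8) / 10 = 6.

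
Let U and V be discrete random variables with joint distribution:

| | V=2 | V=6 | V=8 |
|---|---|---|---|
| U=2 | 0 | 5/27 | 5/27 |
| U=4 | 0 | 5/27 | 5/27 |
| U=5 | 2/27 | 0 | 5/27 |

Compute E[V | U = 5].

P(U = 5) = 7/27.
Σ V·P over the event = 2·(2/27) + 8·(5/27) = 44/27.
E[V | U = 5] = (44/27) / (7/27) = 44/7.

44/7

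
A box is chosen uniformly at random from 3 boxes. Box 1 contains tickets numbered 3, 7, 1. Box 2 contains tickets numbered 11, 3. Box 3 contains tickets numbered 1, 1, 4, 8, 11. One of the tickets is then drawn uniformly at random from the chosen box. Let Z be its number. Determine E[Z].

E[Z | box 1] = (3+7+1)/3 = 11/3.
E[Z | box 2] = (11+3)/2 = 7.
E[Z | box 3] = (1+1+4+8+11)/5 = 5.
E[Z] = (1/3)·(11/3) + (1/3)·(7) + (1/3)·(5) = 47/9.

47/9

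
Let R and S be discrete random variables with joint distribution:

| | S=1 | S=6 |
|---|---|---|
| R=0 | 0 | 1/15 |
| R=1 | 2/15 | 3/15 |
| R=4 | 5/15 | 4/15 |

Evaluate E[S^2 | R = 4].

P(R = 4) = 3/5.
Σ S^2·P over the event = 1·(5/15) + 36·(4/15) = 149/15.
E[S^2 | R = 4] = (149/15) / (3/5) = 149/9.

149/9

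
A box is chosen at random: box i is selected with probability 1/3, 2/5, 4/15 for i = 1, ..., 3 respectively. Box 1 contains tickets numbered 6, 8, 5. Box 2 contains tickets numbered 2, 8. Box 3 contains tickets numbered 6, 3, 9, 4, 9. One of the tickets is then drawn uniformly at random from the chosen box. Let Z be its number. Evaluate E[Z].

E[Z | box 1] = (6+8+5)/3 = 19/3.
E[Z | box 2] = (2+8)/2 = 5.
E[Z | box 3] = (6+3+9+4+9)/5 = 31/5.
By the law of total expectation,
E[Z] = (1/3)·(19/3) + (2/5)·(5) + (4/15)·(31/5) = 1297/225.

1297/225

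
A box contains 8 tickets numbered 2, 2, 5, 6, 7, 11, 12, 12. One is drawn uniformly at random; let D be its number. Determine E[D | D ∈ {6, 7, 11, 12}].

P(D ∈ {6, 7, 11, 12}) = 5/8.
Σ over the event: 6·1/8 + 7·1/8 + 11·1/8 + 12·1/4 = 6.
E[D | D ∈ {6, 7, 11, 12}] = (6) / (5/8) = 48/5.

48/5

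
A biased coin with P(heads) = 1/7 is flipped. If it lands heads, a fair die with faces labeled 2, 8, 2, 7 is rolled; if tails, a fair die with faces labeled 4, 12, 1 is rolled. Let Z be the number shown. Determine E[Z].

155/28

E[Z | heads] = (2+8+2+7)/4 = 19/4.
E[Z | tails] = (4+12+1)/3 = 17/3.
By the law of total expectation,
E[Z] = (1/7)·(19/4) + (6/7)·(17/3) = 155/28.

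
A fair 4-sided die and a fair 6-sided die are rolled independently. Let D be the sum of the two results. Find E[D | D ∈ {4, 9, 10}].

20/3

P(D ∈ {4, 9, 10}) = 1/4.
Σ over the event: 4·1/8 + 9·1/12 + 10·1/24 = 5/3.
E[D | D ∈ {4, 9, 10}] = (5/3) / (1/4) = 20/3.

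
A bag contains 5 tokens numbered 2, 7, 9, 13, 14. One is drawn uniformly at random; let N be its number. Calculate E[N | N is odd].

29/3

P(N is odd) = 3/5.
Σ over the event: 7·1/5 + 9·1/5 + 13·1/5 = 29/5.
E[N | N is odd] = (29/5) / (3/5) = 29/3.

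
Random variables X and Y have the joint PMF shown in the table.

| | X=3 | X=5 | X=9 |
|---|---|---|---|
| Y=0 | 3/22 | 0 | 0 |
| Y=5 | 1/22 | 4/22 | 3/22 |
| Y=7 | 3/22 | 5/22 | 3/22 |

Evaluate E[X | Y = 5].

P(Y = 5) = 4/11.
Σ X·P over the event = 3·(1/22) + 5·(4/22) + 9·(3/22) = 25/11.
E[X | Y = 5] = (25/11) / (4/11) = 25/4.

25/4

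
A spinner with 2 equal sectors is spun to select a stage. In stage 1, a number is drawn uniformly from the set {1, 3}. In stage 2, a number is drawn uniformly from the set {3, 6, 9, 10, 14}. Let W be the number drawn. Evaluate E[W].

26/5

E[W | stage 1] = (1+3)/2 = 2.
E[W | stage 2] = (3+6+9+10+14)/5 = 42/5.
E[W] = (1/2)·(2) + (1/2)·(42/5) = 26/5.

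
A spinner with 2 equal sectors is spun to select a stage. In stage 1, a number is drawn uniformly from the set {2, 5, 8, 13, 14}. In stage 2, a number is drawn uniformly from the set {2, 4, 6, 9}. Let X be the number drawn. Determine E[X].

E[X | stage 1] = (2+5+8+13+14)/5 = 42/5.
E[X | stage 2] = (2+4+6+9)/4 = 21/4.
By the law of total expectation,
E[X] = (1/2)·(42/5) + (1/2)·(21/4) = 273/40.

273/40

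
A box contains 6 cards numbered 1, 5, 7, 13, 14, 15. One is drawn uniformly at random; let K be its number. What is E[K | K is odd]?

P(K is odd) = 5/6.
Σ over the event: 1·1/6 + 5·1/6 + 7·1/6 + 13·1/6 + 15·1/6 = 41/6.
E[K | K is odd] = (41/6) / (5/6) = 41/5.

41/5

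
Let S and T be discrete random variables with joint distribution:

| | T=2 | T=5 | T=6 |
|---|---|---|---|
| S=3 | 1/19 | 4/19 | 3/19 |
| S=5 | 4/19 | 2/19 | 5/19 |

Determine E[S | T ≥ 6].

17/4

P(T ≥ 6) = 8/19.
Σ S·P over the event = 3·(3/19) + 5·(5/19) = 34/19.
E[S | T ≥ 6] = (34/19) / (8/19) = 17/4.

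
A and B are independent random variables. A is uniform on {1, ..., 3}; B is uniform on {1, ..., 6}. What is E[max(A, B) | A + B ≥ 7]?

16/3

Outcomes with A + B ≥ 7: (1,6), (2,5), (2,6), (3,4), (3,5), (3,6), each with probability 1/18.
E[max(A, B) | A + B ≥ 7] = (6 + 5 + 6 + 4 + 5 + 6) / 6 = 16/3.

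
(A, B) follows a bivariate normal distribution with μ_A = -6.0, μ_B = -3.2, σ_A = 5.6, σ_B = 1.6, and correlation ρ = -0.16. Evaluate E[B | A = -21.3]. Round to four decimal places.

E[B | A=x] = μ_B + ρ(σ_B/σ_A)(x − μ_A) for jointly normal variables.
E[B | A=-21.3] = -3.2 + (-0.16)·(1.6/5.6)·(-21.3 − (-6.0)) = -3.2 + (-0.045714)·(-15.3) = -2.5006.

-2.5006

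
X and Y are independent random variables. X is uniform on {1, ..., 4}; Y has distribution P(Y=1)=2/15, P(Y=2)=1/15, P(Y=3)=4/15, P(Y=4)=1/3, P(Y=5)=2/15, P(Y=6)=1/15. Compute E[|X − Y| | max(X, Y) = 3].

17/15

P(max(X, Y) = 3) = 1/4.
Summing |X−Y|·P(x,y) over outcomes with max(X, Y) = 3 gives 17/60.
E[|X − Y| | max(X, Y) = 3] = (17/60) / (1/4) = 17/15.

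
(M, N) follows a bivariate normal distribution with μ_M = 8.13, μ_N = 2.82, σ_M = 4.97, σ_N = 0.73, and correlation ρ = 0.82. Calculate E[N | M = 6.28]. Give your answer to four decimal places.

2.5972

E[N | M=x] = μ_N + ρ(σ_N/σ_M)(x − μ_M) for jointly normal variables.
E[N | M=6.28] = 2.82 + (0.82)·(0.73/4.97)·(6.28 − (8.13)) = 2.82 + (0.12044)·(-1.85) = 2.5972.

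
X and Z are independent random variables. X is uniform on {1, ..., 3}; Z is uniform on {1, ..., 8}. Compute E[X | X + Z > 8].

Outcomes with X + Z > 8: (1,8), (2,7), (2,8), (3,6), (3,7), (3,8), each with probability 1/24.
E[X | X + Z > 8] = (1 + 2 + 2 + 3 + 3 + 3) / 6 = 7/3.

7/3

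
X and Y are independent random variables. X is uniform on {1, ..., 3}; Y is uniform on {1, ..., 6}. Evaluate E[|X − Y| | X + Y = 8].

3

Outcomes with X + Y = 8: (2,6), (3,5), each with probability 1/18.
E[|X − Y| | X + Y = 8] = (4 + 2) / 2 = 3.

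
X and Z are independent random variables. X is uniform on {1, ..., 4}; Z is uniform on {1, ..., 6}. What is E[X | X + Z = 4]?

2

Outcomes with X + Z = 4: (1,3), (2,2), (3,1), each with probability 1/24.
E[X | X + Z = 4] = (1 + 2 + 3) / 3 = 2.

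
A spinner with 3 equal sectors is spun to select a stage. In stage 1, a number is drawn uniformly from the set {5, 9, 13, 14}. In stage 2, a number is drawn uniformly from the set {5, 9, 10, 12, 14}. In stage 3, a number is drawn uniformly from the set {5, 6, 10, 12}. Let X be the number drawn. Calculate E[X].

19/2

E[X | stage 1] = (5+9+13+14)/4 = 41/4.
E[X | stage 2] = (5+9+10+12+14)/5 = 10.
E[X | stage 3] = (5+6+10+12)/4 = 33/4.
E[X] = (1/3)·(41/4) + (1/3)·(10) + (1/3)·(33/4) = 19/2.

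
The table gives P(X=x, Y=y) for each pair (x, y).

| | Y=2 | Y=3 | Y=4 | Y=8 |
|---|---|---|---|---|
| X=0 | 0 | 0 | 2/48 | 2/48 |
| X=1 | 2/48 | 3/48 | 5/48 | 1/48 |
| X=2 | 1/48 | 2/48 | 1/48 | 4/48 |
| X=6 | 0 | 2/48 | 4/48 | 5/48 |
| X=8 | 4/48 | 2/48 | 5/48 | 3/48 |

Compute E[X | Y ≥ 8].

21/5

P(Y ≥ 8) = 5/16.
Summing X·P(X=x,Y=y) over the conditioning event gives 21/16.
E[X | Y ≥ 8] = (21/16) / (5/16) = 21/5.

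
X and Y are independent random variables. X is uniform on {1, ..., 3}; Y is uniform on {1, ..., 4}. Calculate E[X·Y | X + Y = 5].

Outcomes with X + Y = 5: (1,4), (2,3), (3,2), each with probability 1/12.
E[X·Y | X + Y = 5] = (4 + 6 + 6) / 3 = 16/3.

16/3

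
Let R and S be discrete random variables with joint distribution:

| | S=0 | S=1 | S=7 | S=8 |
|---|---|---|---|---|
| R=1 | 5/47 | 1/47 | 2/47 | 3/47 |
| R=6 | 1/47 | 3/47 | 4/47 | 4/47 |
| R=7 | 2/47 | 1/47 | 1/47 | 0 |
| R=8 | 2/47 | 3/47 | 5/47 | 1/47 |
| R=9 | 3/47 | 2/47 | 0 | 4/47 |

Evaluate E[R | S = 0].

P(S = 0) = 13/47.
Summing R·P(R=x,S=y) over the conditioning event gives 68/47.
E[R | S = 0] = (68/47) / (13/47) = 68/13.

68/13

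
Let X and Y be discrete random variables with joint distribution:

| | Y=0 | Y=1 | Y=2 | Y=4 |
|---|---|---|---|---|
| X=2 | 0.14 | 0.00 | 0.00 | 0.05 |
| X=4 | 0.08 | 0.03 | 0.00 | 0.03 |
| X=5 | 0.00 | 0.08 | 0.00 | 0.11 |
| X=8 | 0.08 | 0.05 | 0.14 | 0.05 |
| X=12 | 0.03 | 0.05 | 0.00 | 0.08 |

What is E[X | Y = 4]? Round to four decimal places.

P(Y = 4) = 0.32.
Summing X·P(X=x,Y=y) over the conditioning event gives 2.13.
E[X | Y = 4] = (2.13) / (0.32) = 6.6563.

6.6563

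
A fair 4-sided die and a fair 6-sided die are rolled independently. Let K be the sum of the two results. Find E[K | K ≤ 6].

32/7

P(K ≤ 6) = 7/12.
Σ over the event: 2·1/24 + 3·1/12 + 4·1/8 + 5·1/6 + 6·1/6 = 8/3.
E[K | K ≤ 6] = (8/3) / (7/12) = 32/7.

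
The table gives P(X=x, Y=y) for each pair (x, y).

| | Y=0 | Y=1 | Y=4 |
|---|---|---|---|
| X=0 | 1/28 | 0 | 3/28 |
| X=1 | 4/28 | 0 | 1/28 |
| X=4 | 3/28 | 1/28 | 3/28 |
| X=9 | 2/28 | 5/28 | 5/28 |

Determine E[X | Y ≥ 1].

107/18

P(Y ≥ 1) = 9/14.
Σ X·P over the event = 0·(3/28) + 1·(1/28) + 4·(1/28) + 4·(3/28) + 9·(5/28) + 9·(5/28) = 107/28.
E[X | Y ≥ 1] = (107/28) / (9/14) = 107/18.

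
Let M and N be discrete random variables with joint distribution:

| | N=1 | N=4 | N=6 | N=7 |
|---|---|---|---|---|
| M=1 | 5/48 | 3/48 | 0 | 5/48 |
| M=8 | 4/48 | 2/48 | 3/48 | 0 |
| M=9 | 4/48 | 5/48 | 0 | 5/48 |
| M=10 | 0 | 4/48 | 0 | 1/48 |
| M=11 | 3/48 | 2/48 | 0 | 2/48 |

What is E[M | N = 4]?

63/8

P(N = 4) = 1/3.
Σ M·P over the event = 1·(3/48) + 8·(2/48) + 9·(5/48) + 10·(4/48) + 11·(2/48) = 21/8.
E[M | N = 4] = (21/8) / (1/3) = 63/8.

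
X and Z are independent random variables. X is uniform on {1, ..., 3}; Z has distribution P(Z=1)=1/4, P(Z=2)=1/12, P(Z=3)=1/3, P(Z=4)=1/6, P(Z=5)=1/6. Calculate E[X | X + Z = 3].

P(X + Z = 3) = 1/9.
Summing X·P(x,y) over outcomes with X + Z = 3 gives 7/36.
E[X | X + Z = 3] = (7/36) / (1/9) = 7/4.

7/4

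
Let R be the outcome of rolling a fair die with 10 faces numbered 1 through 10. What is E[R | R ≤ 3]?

Given R ≤ 3, R is equally likely to be any of {1, 2, 3}.
E[R | R ≤ 3] = (1 + 2 + 3) / 3 = 2.

2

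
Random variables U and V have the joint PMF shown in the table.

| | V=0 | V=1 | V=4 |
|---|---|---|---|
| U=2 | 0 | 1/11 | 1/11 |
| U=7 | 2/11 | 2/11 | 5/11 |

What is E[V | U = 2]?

P(U = 2) = 2/11.
Σ V·P over the event = 1·(1/11) + 4·(1/11) = 5/11.
E[V | U = 2] = (5/11) / (2/11) = 5/2.

5/2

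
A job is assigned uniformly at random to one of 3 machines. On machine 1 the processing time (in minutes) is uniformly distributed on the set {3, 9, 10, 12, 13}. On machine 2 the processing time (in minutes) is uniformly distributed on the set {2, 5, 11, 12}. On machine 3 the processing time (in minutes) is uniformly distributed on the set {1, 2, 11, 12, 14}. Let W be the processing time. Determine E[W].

E[W | machine 1] = (3+9+10+12+13)/5 = 47/5.
E[W | machine 2] = (2+5+11+12)/4 = 15/2.
E[W | machine 3] = (1+2+11+12+14)/5 = 8.
E[W] = (1/3)·(47/5) + (1/3)·(15/2) + (1/3)·(8) = 83/10.

83/10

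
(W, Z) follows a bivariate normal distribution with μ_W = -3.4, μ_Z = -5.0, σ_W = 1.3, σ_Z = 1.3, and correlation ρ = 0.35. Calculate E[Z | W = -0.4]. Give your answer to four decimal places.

-3.9500

For a bivariate normal, E[Z | W=x] = μ_Z + ρ·(σ_Z/σ_W)·(x − μ_W).
E[Z | W=-0.4] = -5.0 + (0.35)·(1.3/1.3)·(-0.4 − (-3.4)) = -5.0 + (0.35)·(3) = -3.9500.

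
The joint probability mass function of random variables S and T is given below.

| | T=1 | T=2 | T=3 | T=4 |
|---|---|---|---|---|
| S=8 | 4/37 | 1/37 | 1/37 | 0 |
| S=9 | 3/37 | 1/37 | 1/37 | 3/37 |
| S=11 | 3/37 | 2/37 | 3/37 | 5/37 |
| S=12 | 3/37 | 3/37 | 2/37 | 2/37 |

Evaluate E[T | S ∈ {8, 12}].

P(S ∈ {8, 12}) = 16/37.
Σ T·P over the event = 1·(4/37) + 2·(1/37) + 3·(1/37) + 1·(3/37) + 2·(3/37) + 3·(2/37) + 4·(2/37) = 32/37.
E[T | S ∈ {8, 12}] = (32/37) / (16/37) = 2.

2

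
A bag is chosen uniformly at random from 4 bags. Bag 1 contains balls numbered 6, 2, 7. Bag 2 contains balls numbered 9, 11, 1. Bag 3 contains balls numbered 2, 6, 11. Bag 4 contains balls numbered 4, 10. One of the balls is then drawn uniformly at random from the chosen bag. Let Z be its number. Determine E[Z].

19/3

E[Z | bag 1] = (6+2+7)/3 = 5.
E[Z | bag 2] = (9+11+1)/3 = 7.
E[Z | bag 3] = (2+6+11)/3 = 19/3.
E[Z | bag 4] = (4+10)/2 = 7.
By the law of total expectation,
E[Z] = (1/4)·(5) + (1/4)·(7) + (1/4)·(19/3) + (1/4)·(7) = 19/3.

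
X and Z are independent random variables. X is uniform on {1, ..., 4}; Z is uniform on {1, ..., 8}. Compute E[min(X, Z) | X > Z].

Outcomes with X > Z: (2,1), (3,1), (3,2), (4,1), (4,2), (4,3), each with probability 1/32.
E[min(X, Z) | X > Z] = (1 + 1 + 2 + 1 + 2 + 3) / 6 = 5/3.

5/3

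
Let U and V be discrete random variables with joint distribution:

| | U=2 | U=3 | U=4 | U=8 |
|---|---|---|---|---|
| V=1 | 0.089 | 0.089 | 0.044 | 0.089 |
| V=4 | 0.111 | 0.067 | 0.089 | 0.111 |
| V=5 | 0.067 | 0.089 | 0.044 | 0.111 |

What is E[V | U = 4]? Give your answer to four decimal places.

P(U = 4) = 0.177.
Σ V·P over the event = 1·(0.044) + 4·(0.089) + 5·(0.044) = 0.620.
E[V | U = 4] = (0.620) / (0.177) = 3.5028.

3.5028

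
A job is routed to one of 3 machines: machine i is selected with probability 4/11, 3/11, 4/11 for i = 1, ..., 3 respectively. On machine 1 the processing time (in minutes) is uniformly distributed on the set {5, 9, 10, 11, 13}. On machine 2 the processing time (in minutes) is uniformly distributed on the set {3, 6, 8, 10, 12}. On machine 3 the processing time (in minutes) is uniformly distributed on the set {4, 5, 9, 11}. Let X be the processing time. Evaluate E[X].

E[X | machine 1] = (5+9+10+11+13)/5 = 48/5.
E[X | machine 2] = (3+6+8+10+12)/5 = 39/5.
E[X | machine 3] = (4+5+9+11)/4 = 29/4.
By the law of total expectation,
E[X] = (4/11)·(48/5) + (3/11)·(39/5) + (4/11)·(29/4) = 454/55.

454/55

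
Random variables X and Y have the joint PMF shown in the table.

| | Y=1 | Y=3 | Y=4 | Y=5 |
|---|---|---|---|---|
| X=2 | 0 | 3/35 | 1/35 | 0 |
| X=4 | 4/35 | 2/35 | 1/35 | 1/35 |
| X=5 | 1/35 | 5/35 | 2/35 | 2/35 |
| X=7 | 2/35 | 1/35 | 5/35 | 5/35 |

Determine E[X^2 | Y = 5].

P(Y = 5) = 8/35.
Summing X^2·P(X=x,Y=y) over the conditioning event gives 311/35.
E[X^2 | Y = 5] = (311/35) / (8/35) = 311/8.

311/8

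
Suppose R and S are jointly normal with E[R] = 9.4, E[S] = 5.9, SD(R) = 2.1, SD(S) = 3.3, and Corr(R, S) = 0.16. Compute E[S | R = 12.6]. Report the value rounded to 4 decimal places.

6.7046

For a bivariate normal, E[S | R=x] = μ_S + ρ·(σ_S/σ_R)·(x − μ_R).
E[S | R=12.6] = 5.9 + (0.16)·(3.3/2.1)·(12.6 − (9.4)) = 5.9 + (0.25143)·(3.2) = 6.7046.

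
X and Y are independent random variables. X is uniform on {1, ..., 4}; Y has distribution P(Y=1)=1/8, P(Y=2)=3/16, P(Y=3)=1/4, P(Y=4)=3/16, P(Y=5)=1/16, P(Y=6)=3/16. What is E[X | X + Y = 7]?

30/11

P(X + Y = 7) = 11/64.
Summing X·P(x,y) over outcomes with X + Y = 7 gives 15/32.
E[X | X + Y = 7] = (15/32) / (11/64) = 30/11.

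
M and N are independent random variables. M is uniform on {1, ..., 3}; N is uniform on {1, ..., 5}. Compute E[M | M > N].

8/3

Outcomes with M > N: (2,1), (3,1), (3,2), each with probability 1/15.
E[M | M > N] = (2 + 3 + 3) / 3 = 8/3.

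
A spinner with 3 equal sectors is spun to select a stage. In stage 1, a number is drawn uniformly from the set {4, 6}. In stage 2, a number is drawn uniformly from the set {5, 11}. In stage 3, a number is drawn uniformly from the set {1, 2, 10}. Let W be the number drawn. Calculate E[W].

E[W | stage 1] = (4+6)/2 = 5.
E[W | stage 2] = (5+11)/2 = 8.
E[W | stage 3] = (1+2+10)/3 = 13/3.
E[W] = (1/3)·(5) + (1/3)·(8) + (1/3)·(13/3) = 52/9.

52/9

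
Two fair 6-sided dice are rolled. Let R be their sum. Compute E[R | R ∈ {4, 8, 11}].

37/5

P(R ∈ {4, 8, 11}) = 5/18.
Σ over the event: 4·1/12 + 8·5/36 + 11·1/18 = 37/18.
E[R | R ∈ {4, 8, 11}] = (37/18) / (5/18) = 37/5.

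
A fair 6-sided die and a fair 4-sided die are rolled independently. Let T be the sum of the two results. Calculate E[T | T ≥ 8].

26/3

P(T ≥ 8) = 1/4.
Σ over the event: 8·1/8 + 9·1/12 + 10·1/24 = 13/6.
E[T | T ≥ 8] = (13/6) / (1/4) = 26/3.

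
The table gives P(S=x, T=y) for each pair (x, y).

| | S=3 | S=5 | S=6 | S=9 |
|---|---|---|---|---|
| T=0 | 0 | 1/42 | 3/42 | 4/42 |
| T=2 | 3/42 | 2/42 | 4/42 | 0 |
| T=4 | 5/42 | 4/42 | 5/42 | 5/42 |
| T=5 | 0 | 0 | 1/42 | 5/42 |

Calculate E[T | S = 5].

20/7

P(S = 5) = 1/6.
Σ T·P over the event = 0·(1/42) + 2·(2/42) + 4·(4/42) = 10/21.
E[T | S = 5] = (10/21) / (1/6) = 20/7.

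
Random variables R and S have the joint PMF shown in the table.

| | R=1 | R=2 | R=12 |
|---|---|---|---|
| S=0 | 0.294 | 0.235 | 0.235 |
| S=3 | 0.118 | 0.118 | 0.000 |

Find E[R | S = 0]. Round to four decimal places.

P(S = 0) = 0.764.
Σ R·P over the event = 1·(0.294) + 2·(0.235) + 12·(0.235) = 3.584.
E[R | S = 0] = (3.584) / (0.764) = 4.6911.

4.6911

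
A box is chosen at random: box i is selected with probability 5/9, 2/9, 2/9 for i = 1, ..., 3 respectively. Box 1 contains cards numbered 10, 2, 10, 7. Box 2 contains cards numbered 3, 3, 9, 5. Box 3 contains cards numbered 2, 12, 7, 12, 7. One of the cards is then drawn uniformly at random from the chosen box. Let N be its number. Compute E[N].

E[N | box 1] = (10+2+10+7)/4 = 29/4.
E[N | box 2] = (3+3+9+5)/4 = 5.
E[N | box 3] = (2+12+7+12+7)/5 = 8.
By the law of total expectation,
E[N] = (5/9)·(29/4) + (2/9)·(5) + (2/9)·(8) = 83/12.

83/12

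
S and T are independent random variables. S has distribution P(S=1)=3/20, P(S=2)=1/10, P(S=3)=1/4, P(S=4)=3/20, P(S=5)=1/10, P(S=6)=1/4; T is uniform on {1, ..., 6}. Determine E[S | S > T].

130/27

P(S > T) = 9/20.
Summing S·P(x,y) over outcomes with S > T gives 13/6.
E[S | S > T] = (13/6) / (9/20) = 130/27.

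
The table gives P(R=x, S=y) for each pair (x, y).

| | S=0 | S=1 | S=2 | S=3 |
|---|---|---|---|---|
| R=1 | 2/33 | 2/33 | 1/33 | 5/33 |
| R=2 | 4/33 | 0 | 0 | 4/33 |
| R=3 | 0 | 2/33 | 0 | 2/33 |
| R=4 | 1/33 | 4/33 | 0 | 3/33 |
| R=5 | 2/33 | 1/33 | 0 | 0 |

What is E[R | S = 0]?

8/3

P(S = 0) = 3/11.
Σ R·P over the event = 1·(2/33) + 2·(4/33) + 4·(1/33) + 5·(2/33) = 8/11.
E[R | S = 0] = (8/11) / (3/11) = 8/3.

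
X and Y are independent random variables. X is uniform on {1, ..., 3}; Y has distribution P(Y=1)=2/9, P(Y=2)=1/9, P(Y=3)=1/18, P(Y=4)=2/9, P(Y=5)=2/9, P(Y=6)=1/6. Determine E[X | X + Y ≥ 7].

P(X + Y ≥ 7) = 7/18.
Summing X·P(x,y) over outcomes with X + Y ≥ 7 gives 25/27.
E[X | X + Y ≥ 7] = (25/27) / (7/18) = 50/21.

50/21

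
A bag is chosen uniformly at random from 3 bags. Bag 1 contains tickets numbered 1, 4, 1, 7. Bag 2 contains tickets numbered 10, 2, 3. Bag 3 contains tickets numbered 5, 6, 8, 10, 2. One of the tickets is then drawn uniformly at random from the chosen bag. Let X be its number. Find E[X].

289/60

E[X | bag 1] = (1+4+1+7)/4 = 13/4.
E[X | bag 2] = (10+2+3)/3 = 5.
E[X | bag 3] = (5+6+8+10+2)/5 = 31/5.
By the law of total expectation,
E[X] = (1/3)·(13/4) + (1/3)·(5) + (1/3)·(31/5) = 289/60.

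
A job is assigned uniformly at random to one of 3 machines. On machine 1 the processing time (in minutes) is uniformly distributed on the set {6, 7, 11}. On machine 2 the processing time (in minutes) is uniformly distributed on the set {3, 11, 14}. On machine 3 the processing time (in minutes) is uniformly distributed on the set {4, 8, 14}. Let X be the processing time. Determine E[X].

E[X | machine 1] = (6+7+11)/3 = 8.
E[X | machine 2] = (3+11+14)/3 = 28/3.
E[X | machine 3] = (4+8+14)/3 = 26/3.
E[X] = (1/3)·(8) + (1/3)·(28/3) + (1/3)·(26/3) = 26/3.

26/3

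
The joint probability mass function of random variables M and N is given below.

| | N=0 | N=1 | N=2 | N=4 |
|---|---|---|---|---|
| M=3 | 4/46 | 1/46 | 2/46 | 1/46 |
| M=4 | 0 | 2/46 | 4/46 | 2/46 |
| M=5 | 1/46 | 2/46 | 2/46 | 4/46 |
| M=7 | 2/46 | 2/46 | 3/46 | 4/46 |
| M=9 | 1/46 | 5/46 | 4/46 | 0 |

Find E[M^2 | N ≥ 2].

P(N ≥ 2) = 13/23.
Summing M^2·P(M=x,N=y) over the conditioning event gives 470/23.
E[M^2 | N ≥ 2] = (470/23) / (13/23) = 470/13.

470/13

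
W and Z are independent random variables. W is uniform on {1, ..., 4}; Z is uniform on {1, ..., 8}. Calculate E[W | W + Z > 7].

20/7

P(W + Z > 7) = 7/16.
Summing W·P(x,y) over outcomes with W + Z > 7 gives 5/4.
E[W | W + Z > 7] = (5/4) / (7/16) = 20/7.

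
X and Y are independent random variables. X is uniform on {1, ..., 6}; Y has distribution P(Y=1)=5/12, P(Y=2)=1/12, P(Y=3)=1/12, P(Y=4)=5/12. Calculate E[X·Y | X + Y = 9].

59/3

P(X + Y = 9) = 1/12.
Summing XY·P(x,y) over outcomes with X + Y = 9 gives 59/36.
E[X·Y | X + Y = 9] = (59/36) / (1/12) = 59/3.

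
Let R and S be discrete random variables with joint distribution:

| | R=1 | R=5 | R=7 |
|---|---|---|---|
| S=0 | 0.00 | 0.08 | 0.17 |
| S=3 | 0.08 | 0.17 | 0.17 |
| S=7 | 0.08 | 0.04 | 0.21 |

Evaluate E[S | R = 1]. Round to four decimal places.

P(R = 1) = 0.16.
Σ S·P over the event = 3·(0.08) + 7·(0.08) = 0.80.
E[S | R = 1] = (0.80) / (0.16) = 5.0000.

5.0000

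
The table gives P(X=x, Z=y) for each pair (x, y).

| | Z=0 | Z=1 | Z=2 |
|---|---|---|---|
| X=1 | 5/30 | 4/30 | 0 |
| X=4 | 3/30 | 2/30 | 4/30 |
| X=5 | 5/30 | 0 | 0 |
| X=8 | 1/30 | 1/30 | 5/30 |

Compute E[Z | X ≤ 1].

P(X ≤ 1) = 3/10.
Summing Z·P(X=x,Z=y) over the conditioning event gives 2/15.
E[Z | X ≤ 1] = (2/15) / (3/10) = 4/9.

4/9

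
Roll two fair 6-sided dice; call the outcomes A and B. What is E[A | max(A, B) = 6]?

P(max(A, B) = 6) = 11/36.
Summing A·P(x,y) over outcomes with max(A, B) = 6 gives 17/12.
E[A | max(A, B) = 6] = (17/12) / (11/36) = 51/11.

51/11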